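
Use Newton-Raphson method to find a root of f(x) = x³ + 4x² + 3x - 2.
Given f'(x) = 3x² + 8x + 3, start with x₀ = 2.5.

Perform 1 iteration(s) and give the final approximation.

f(x) = x³ + 4x² + 3x - 2
f'(x) = 3x² + 8x + 3
x₀ = 2.5

Newton-Raphson formula: x_{n+1} = x_n - f(x_n)/f'(x_n)

Iteration 1:
  f(2.500000) = 46.125000
  f'(2.500000) = 41.750000
  x_1 = 2.500000 - 46.125000/41.750000 = 1.395210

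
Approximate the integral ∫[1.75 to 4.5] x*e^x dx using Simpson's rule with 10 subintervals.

f(x) = x*e^x
a = 1.75, b = 4.5, n = 10
h = (b - a)/n = 0.275000

Simpson's rule: (h/3)[f(x₀) + 4f(x₁) + 2f(x₂) + ... + f(xₙ)]

x_0 = 1.7500, f(x_0) = 10.070555, coefficient = 1
x_1 = 2.0250, f(x_1) = 15.341625, coefficient = 4
x_2 = 2.3000, f(x_2) = 22.940620, coefficient = 2
x_3 = 2.5750, f(x_3) = 33.813142, coefficient = 4
x_4 = 2.8500, f(x_4) = 49.270178, coefficient = 2
x_5 = 3.1250, f(x_5) = 71.124672, coefficient = 4
x_6 = 3.4000, f(x_6) = 101.877940, coefficient = 2
x_7 = 3.6750, f(x_7) = 144.973814, coefficient = 4
x_8 = 3.9500, f(x_8) = 205.144699, coefficient = 2
x_9 = 4.2250, f(x_9) = 288.882277, coefficient = 4
x_10 = 4.5000, f(x_10) = 405.077091, coefficient = 1

I ≈ (0.275000/3) × 3390.156639 = 310.764359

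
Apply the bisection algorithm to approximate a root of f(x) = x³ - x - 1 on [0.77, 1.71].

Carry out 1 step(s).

f(x) = x³ - x - 1
Initial interval: [0.77, 1.71]

Iteration 1:
  c_1 = (0.770000 + 1.710000)/2 = 1.240000
  f(c_1) = f(1.240000) = -0.333376
  f(a) × f(c) ≥ 0, new interval: [1.240000, 1.710000]

After 1 iteration(s), the approximation is c_1 = 1.240000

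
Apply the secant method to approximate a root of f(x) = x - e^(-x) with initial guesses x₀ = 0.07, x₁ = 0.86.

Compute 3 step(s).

f(x) = x - e^(-x)
x₀ = 0.07, x₁ = 0.86

Secant formula: x_{n+1} = x_n - f(x_n)(x_n - x_{n-1})/(f(x_n) - f(x_{n-1}))

Iteration 1:
  f(0.070000) = -0.862394
  f(0.860000) = 0.436838
  x_2 = 0.860000 - 0.436838×(0.860000 - 0.070000)/(0.436838 - (-0.862394))
       = 0.594380
Iteration 2:
  f(0.860000) = 0.436838
  f(0.594380) = 0.042475
  x_3 = 0.594380 - 0.042475×(0.594380 - 0.860000)/(0.042475 - 0.436838)
       = 0.565771
Iteration 3:
  f(0.594380) = 0.042475
  f(0.565771) = -0.002151
  x_4 = 0.565771 - (-0.002151)×(0.565771 - 0.594380)/(-0.002151 - 0.042475)
       = 0.567150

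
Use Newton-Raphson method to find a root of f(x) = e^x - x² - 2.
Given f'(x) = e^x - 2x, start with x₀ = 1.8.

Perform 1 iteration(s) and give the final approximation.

f(x) = e^x - x² - 2
f'(x) = e^x - 2x
x₀ = 1.8

Newton-Raphson formula: x_{n+1} = x_n - f(x_n)/f'(x_n)

Iteration 1:
  f(1.800000) = 0.809647
  f'(1.800000) = 2.449647
  x_1 = 1.800000 - 0.809647/2.449647 = 1.469484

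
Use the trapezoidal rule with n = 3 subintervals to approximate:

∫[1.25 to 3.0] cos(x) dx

f(x) = cos(x)
a = 1.25, b = 3.0, n = 3
h = (b - a)/n = 0.583333

Trapezoidal rule: (h/2)[f(x₀) + 2f(x₁) + 2f(x₂) + ... + f(xₙ)]

x_0 = 1.2500, f(x_0) = 0.315322, coefficient = 1
x_1 = 1.8333, f(x_1) = -0.259531, coefficient = 2
x_2 = 2.4167, f(x_2) = -0.748549, coefficient = 2
x_3 = 3.0000, f(x_3) = -0.989992, coefficient = 1

I ≈ (0.583333/2) × -2.690830 = -0.784825
Exact value: -0.807865
Error: 0.023039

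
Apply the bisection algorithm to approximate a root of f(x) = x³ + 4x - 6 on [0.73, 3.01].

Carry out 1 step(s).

f(x) = x³ + 4x - 6
Initial interval: [0.73, 3.01]

Iteration 1:
  c_1 = (0.730000 + 3.010000)/2 = 1.870000
  f(c_1) = f(1.870000) = 8.019203
  f(a) × f(c) < 0, new interval: [0.730000, 1.870000]

After 1 iteration(s), the approximation is c_1 = 1.870000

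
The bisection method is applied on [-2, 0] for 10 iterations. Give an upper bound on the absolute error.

Bisection error bound: |error| ≤ (b-a)/2^n
|error| ≤ (0 - (-2))/2^10 = 2/2^10
|error| ≤ 0.0019531250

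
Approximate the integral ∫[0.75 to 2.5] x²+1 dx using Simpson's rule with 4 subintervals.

f(x) = x²+1
a = 0.75, b = 2.5, n = 4
h = (b - a)/n = 0.437500

Simpson's rule: (h/3)[f(x₀) + 4f(x₁) + 2f(x₂) + ... + f(xₙ)]

x_0 = 0.7500, f(x_0) = 1.562500, coefficient = 1
x_1 = 1.1875, f(x_1) = 2.410156, coefficient = 4
x_2 = 1.6250, f(x_2) = 3.640625, coefficient = 2
x_3 = 2.0625, f(x_3) = 5.253906, coefficient = 4
x_4 = 2.5000, f(x_4) = 7.250000, coefficient = 1

I ≈ (0.437500/3) × 46.750000 = 6.817708
Exact value: 6.817708
Error: 0.000000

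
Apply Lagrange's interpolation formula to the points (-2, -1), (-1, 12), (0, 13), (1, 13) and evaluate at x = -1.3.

Lagrange interpolation formula:
P(x) = Σ yᵢ × Lᵢ(x)
where Lᵢ(x) = Π_{j≠i} (x - xⱼ)/(xᵢ - xⱼ)

L_0(-1.3) = (-1.3 - (-1))/(-2 - (-1)) × (-1.3 - 0)/(-2 - 0) × (-1.3 - 1)/(-2 - 1) = 0.149500
L_1(-1.3) = (-1.3 - (-2))/(-1 - (-2)) × (-1.3 - 0)/(-1 - 0) × (-1.3 - 1)/(-1 - 1) = 1.046500
L_2(-1.3) = (-1.3 - (-2))/(0 - (-2)) × (-1.3 - (-1))/(0 - (-1)) × (-1.3 - 1)/(0 - 1) = -0.241500
L_3(-1.3) = (-1.3 - (-2))/(1 - (-2)) × (-1.3 - (-1))/(1 - (-1)) × (-1.3 - 0)/(1 - 0) = 0.045500

P(-1.3) = (-1)×L_0(-1.3) + 12×L_1(-1.3) + 13×L_2(-1.3) + 13×L_3(-1.3)
P(-1.3) = 9.860500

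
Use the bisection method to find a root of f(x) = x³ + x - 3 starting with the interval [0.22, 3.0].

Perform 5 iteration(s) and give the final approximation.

f(x) = x³ + x - 3
Initial interval: [0.22, 3.0]

Iteration 1:
  c_1 = (0.220000 + 3.000000)/2 = 1.610000
  f(c_1) = f(1.610000) = 2.783281
  f(a) × f(c) < 0, new interval: [0.220000, 1.610000]
Iteration 2:
  c_2 = (0.220000 + 1.610000)/2 = 0.915000
  f(c_2) = f(0.915000) = -1.318939
  f(a) × f(c) ≥ 0, new interval: [0.915000, 1.610000]
Iteration 3:
  c_3 = (0.915000 + 1.610000)/2 = 1.262500
  f(c_3) = f(1.262500) = 0.274807
  f(a) × f(c) < 0, new interval: [0.915000, 1.262500]
Iteration 4:
  c_4 = (0.915000 + 1.262500)/2 = 1.088750
  f(c_4) = f(1.088750) = -0.620671
  f(a) × f(c) ≥ 0, new interval: [1.088750, 1.262500]
Iteration 5:
  c_5 = (1.088750 + 1.262500)/2 = 1.175625
  f(c_5) = f(1.175625) = -0.199551
  f(a) × f(c) ≥ 0, new interval: [1.175625, 1.262500]

After 5 iteration(s), the approximation is c_5 = 1.175625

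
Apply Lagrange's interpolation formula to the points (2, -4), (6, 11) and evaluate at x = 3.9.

Lagrange interpolation formula:
P(x) = Σ yᵢ × Lᵢ(x)
where Lᵢ(x) = Π_{j≠i} (x - xⱼ)/(xᵢ - xⱼ)

L_0(3.9) = (3.9 - 6)/(2 - 6) = 0.525000
L_1(3.9) = (3.9 - 2)/(6 - 2) = 0.475000

P(3.9) = (-4)×L_0(3.9) + 11×L_1(3.9)
P(3.9) = 3.125000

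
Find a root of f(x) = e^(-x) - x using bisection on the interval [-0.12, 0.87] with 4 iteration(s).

f(x) = e^(-x) - x
Initial interval: [-0.12, 0.87]

Iteration 1:
  c_1 = (-0.120000 + 0.870000)/2 = 0.375000
  f(c_1) = f(0.375000) = 0.312289
  f(a) × f(c) ≥ 0, new interval: [0.375000, 0.870000]
Iteration 2:
  c_2 = (0.375000 + 0.870000)/2 = 0.622500
  f(c_2) = f(0.622500) = -0.085899
  f(a) × f(c) < 0, new interval: [0.375000, 0.622500]
Iteration 3:
  c_3 = (0.375000 + 0.622500)/2 = 0.498750
  f(c_3) = f(0.498750) = 0.108539
  f(a) × f(c) ≥ 0, new interval: [0.498750, 0.622500]
Iteration 4:
  c_4 = (0.498750 + 0.622500)/2 = 0.560625
  f(c_4) = f(0.560625) = 0.010227
  f(a) × f(c) ≥ 0, new interval: [0.560625, 0.622500]

After 4 iteration(s), the approximation is c_4 = 0.560625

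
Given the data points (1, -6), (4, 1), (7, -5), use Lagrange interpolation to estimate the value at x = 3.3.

Lagrange interpolation formula:
P(x) = Σ yᵢ × Lᵢ(x)
where Lᵢ(x) = Π_{j≠i} (x - xⱼ)/(xᵢ - xⱼ)

L_0(3.3) = (3.3 - 4)/(1 - 4) × (3.3 - 7)/(1 - 7) = 0.143889
L_1(3.3) = (3.3 - 1)/(4 - 1) × (3.3 - 7)/(4 - 7) = 0.945556
L_2(3.3) = (3.3 - 1)/(7 - 1) × (3.3 - 4)/(7 - 4) = -0.089444

P(3.3) = (-6)×L_0(3.3) + 1×L_1(3.3) + (-5)×L_2(3.3)
P(3.3) = 0.529444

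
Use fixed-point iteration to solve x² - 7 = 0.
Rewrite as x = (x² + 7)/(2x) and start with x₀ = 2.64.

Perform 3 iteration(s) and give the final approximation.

Equation: x² - 7 = 0
Fixed-point form: x = (x² + 7)/(2x)
x₀ = 2.64

x_1 = g(2.640000) = 2.645758
x_2 = g(2.645758) = 2.645751
x_3 = g(2.645751) = 2.645751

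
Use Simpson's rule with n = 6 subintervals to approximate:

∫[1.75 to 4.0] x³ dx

f(x) = x³
a = 1.75, b = 4.0, n = 6
h = (b - a)/n = 0.375000

Simpson's rule: (h/3)[f(x₀) + 4f(x₁) + 2f(x₂) + ... + f(xₙ)]

x_0 = 1.7500, f(x_0) = 5.359375, coefficient = 1
x_1 = 2.1250, f(x_1) = 9.595703, coefficient = 4
x_2 = 2.5000, f(x_2) = 15.625000, coefficient = 2
x_3 = 2.8750, f(x_3) = 23.763672, coefficient = 4
x_4 = 3.2500, f(x_4) = 34.328125, coefficient = 2
x_5 = 3.6250, f(x_5) = 47.634766, coefficient = 4
x_6 = 4.0000, f(x_6) = 64.000000, coefficient = 1

I ≈ (0.375000/3) × 493.242188 = 61.655273
Exact value: 61.655273
Error: 0.000000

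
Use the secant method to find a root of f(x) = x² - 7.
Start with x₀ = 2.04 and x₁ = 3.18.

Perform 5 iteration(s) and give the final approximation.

f(x) = x² - 7
x₀ = 2.04, x₁ = 3.18

Secant formula: x_{n+1} = x_n - f(x_n)(x_n - x_{n-1})/(f(x_n) - f(x_{n-1}))

Iteration 1:
  f(2.040000) = -2.838400
  f(3.180000) = 3.112400
  x_2 = 3.180000 - 3.112400×(3.180000 - 2.040000)/(3.112400 - (-2.838400))
       = 2.583755
Iteration 2:
  f(3.180000) = 3.112400
  f(2.583755) = -0.324211
  x_3 = 2.583755 - (-0.324211)×(2.583755 - 3.180000)/(-0.324211 - 3.112400)
       = 2.640005
Iteration 3:
  f(2.583755) = -0.324211
  f(2.640005) = -0.030375
  x_4 = 2.640005 - (-0.030375)×(2.640005 - 2.583755)/(-0.030375 - (-0.324211))
       = 2.645820
Iteration 4:
  f(2.640005) = -0.030375
  f(2.645820) = 0.000361
  x_5 = 2.645820 - 0.000361×(2.645820 - 2.640005)/(0.000361 - (-0.030375))
       = 2.645751
Iteration 5:
  f(2.645820) = 0.000361
  f(2.645751) = 0.000000
  x_6 = 2.645751 - 0.000000×(2.645751 - 2.645820)/(0.000000 - 0.000361)
       = 2.645751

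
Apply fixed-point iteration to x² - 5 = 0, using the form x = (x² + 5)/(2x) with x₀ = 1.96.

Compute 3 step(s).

Equation: x² - 5 = 0
Fixed-point form: x = (x² + 5)/(2x)
x₀ = 1.96

x_1 = g(1.960000) = 2.255510
x_2 = g(2.255510) = 2.236152
x_3 = g(2.236152) = 2.236068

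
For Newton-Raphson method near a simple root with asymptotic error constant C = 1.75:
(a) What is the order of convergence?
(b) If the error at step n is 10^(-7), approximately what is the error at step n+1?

(a) Newton-Raphson has quadratic (order 2) convergence near simple roots.
    This means |e_{n+1}| ≈ C|e_n|².

(b) With |e_n| = 10^(-7) and C = 1.75:
    |e_{n+1}| ≈ 1.75 × (10^(-7))² = 1.75 × 10^(-14)

(a) 2 (quadratic); (b) |e_{n+1}| ≈ 1.750e-14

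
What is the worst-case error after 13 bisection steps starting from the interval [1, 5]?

Bisection error bound: |error| ≤ (b-a)/2^n
|error| ≤ (5 - 1)/2^13 = 4/2^13
|error| ≤ 0.0004882812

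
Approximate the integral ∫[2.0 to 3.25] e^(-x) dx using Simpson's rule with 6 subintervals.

f(x) = e^(-x)
a = 2.0, b = 3.25, n = 6
h = (b - a)/n = 0.208333

Simpson's rule: (h/3)[f(x₀) + 4f(x₁) + 2f(x₂) + ... + f(xₙ)]

x_0 = 2.0000, f(x_0) = 0.135335, coefficient = 1
x_1 = 2.2083, f(x_1) = 0.109884, coefficient = 4
x_2 = 2.4167, f(x_2) = 0.089219, coefficient = 2
x_3 = 2.6250, f(x_3) = 0.072440, coefficient = 4
x_4 = 2.8333, f(x_4) = 0.058816, coefficient = 2
x_5 = 3.0417, f(x_5) = 0.047755, coefficient = 4
x_6 = 3.2500, f(x_6) = 0.038774, coefficient = 1

I ≈ (0.208333/3) × 1.390494 = 0.096562
Exact value: 0.096561
Error: 0.000001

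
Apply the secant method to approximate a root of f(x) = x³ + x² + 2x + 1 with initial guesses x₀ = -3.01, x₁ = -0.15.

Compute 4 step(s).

f(x) = x³ + x² + 2x + 1
x₀ = -3.01, x₁ = -0.15

Secant formula: x_{n+1} = x_n - f(x_n)(x_n - x_{n-1})/(f(x_n) - f(x_{n-1}))

Iteration 1:
  f(-3.010000) = -23.230801
  f(-0.150000) = 0.719125
  x_2 = -0.150000 - 0.719125×(-0.150000 - (-3.010000))/(0.719125 - (-23.230801))
       = -0.235875
Iteration 2:
  f(-0.150000) = 0.719125
  f(-0.235875) = 0.570764
  x_3 = -0.235875 - 0.570764×(-0.235875 - (-0.150000))/(0.570764 - 0.719125)
       = -0.566246
Iteration 3:
  f(-0.235875) = 0.570764
  f(-0.566246) = 0.006584
  x_4 = -0.566246 - 0.006584×(-0.566246 - (-0.235875))/(0.006584 - 0.570764)
       = -0.570102
Iteration 4:
  f(-0.566246) = 0.006584
  f(-0.570102) = -0.000480
  x_5 = -0.570102 - (-0.000480)×(-0.570102 - (-0.566246))/(-0.000480 - 0.006584)
       = -0.569840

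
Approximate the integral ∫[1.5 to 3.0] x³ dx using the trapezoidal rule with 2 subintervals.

f(x) = x³
a = 1.5, b = 3.0, n = 2
h = (b - a)/n = 0.750000

Trapezoidal rule: (h/2)[f(x₀) + 2f(x₁) + 2f(x₂) + ... + f(xₙ)]

x_0 = 1.5000, f(x_0) = 3.375000, coefficient = 1
x_1 = 2.2500, f(x_1) = 11.390625, coefficient = 2
x_2 = 3.0000, f(x_2) = 27.000000, coefficient = 1

I ≈ (0.750000/2) × 53.156250 = 19.933594
Exact value: 18.984375
Error: 0.949219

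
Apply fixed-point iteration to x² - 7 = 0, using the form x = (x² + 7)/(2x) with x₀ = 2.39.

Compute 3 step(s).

Equation: x² - 7 = 0
Fixed-point form: x = (x² + 7)/(2x)
x₀ = 2.39

x_1 = g(2.390000) = 2.659435
x_2 = g(2.659435) = 2.645787
x_3 = g(2.645787) = 2.645751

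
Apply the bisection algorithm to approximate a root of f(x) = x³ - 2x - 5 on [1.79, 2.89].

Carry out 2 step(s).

f(x) = x³ - 2x - 5
Initial interval: [1.79, 2.89]

Iteration 1:
  c_1 = (1.790000 + 2.890000)/2 = 2.340000
  f(c_1) = f(2.340000) = 3.132904
  f(a) × f(c) < 0, new interval: [1.790000, 2.340000]
Iteration 2:
  c_2 = (1.790000 + 2.340000)/2 = 2.065000
  f(c_2) = f(2.065000) = -0.324375
  f(a) × f(c) ≥ 0, new interval: [2.065000, 2.340000]

After 2 iteration(s), the approximation is c_2 = 2.065000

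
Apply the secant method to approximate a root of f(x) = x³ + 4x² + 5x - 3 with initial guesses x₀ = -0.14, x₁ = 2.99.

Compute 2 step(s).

f(x) = x³ + 4x² + 5x - 3
x₀ = -0.14, x₁ = 2.99

Secant formula: x_{n+1} = x_n - f(x_n)(x_n - x_{n-1})/(f(x_n) - f(x_{n-1}))

Iteration 1:
  f(-0.140000) = -3.624344
  f(2.990000) = 74.441299
  x_2 = 2.990000 - 74.441299×(2.990000 - (-0.140000))/(74.441299 - (-3.624344))
       = 0.005316
Iteration 2:
  f(2.990000) = 74.441299
  f(0.005316) = -2.973306
  x_3 = 0.005316 - (-2.973306)×(0.005316 - 2.990000)/(-2.973306 - 74.441299)
       = 0.119951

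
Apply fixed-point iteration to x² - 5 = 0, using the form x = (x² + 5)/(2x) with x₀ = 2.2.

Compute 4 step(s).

Equation: x² - 5 = 0
Fixed-point form: x = (x² + 5)/(2x)
x₀ = 2.2

x_1 = g(2.200000) = 2.236364
x_2 = g(2.236364) = 2.236068
x_3 = g(2.236068) = 2.236068
x_4 = g(2.236068) = 2.236068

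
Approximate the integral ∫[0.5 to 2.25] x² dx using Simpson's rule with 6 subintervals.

f(x) = x²
a = 0.5, b = 2.25, n = 6
h = (b - a)/n = 0.291667

Simpson's rule: (h/3)[f(x₀) + 4f(x₁) + 2f(x₂) + ... + f(xₙ)]

x_0 = 0.5000, f(x_0) = 0.250000, coefficient = 1
x_1 = 0.7917, f(x_1) = 0.626736, coefficient = 4
x_2 = 1.0833, f(x_2) = 1.173611, coefficient = 2
x_3 = 1.3750, f(x_3) = 1.890625, coefficient = 4
x_4 = 1.6667, f(x_4) = 2.777778, coefficient = 2
x_5 = 1.9583, f(x_5) = 3.835069, coefficient = 4
x_6 = 2.2500, f(x_6) = 5.062500, coefficient = 1

I ≈ (0.291667/3) × 38.625000 = 3.755208
Exact value: 3.755208
Error: 0.000000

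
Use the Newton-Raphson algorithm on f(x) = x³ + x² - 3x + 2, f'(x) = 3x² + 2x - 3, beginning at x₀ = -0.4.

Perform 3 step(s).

f(x) = x³ + x² - 3x + 2
f'(x) = 3x² + 2x - 3
x₀ = -0.4

Newton-Raphson formula: x_{n+1} = x_n - f(x_n)/f'(x_n)

Iteration 1:
  f(-0.400000) = 3.296000
  f'(-0.400000) = -3.320000
  x_1 = -0.400000 - 3.296000/(-3.320000) = 0.592771
Iteration 2:
  f(0.592771) = 0.781351
  f'(0.592771) = -0.760325
  x_2 = 0.592771 - 0.781351/(-0.760325) = 1.620425
Iteration 3:
  f(1.620425) = 4.019373
  f'(1.620425) = 8.118176
  x_3 = 1.620425 - 4.019373/8.118176 = 1.125317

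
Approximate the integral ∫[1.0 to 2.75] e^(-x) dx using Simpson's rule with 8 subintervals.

f(x) = e^(-x)
a = 1.0, b = 2.75, n = 8
h = (b - a)/n = 0.218750

Simpson's rule: (h/3)[f(x₀) + 4f(x₁) + 2f(x₂) + ... + f(xₙ)]

x_0 = 1.0000, f(x_0) = 0.367879, coefficient = 1
x_1 = 1.2188, f(x_1) = 0.295599, coefficient = 4
x_2 = 1.4375, f(x_2) = 0.237521, coefficient = 2
x_3 = 1.6562, f(x_3) = 0.190853, coefficient = 4
x_4 = 1.8750, f(x_4) = 0.153355, coefficient = 2
x_5 = 2.0938, f(x_5) = 0.123224, coefficient = 4
x_6 = 2.3125, f(x_6) = 0.099013, coefficient = 2
x_7 = 2.5312, f(x_7) = 0.079560, coefficient = 4
x_8 = 2.7500, f(x_8) = 0.063928, coefficient = 1

I ≈ (0.218750/3) × 4.168532 = 0.303955
Exact value: 0.303952
Error: 0.000004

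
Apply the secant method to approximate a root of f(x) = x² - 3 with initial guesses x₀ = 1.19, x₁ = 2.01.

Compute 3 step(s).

f(x) = x² - 3
x₀ = 1.19, x₁ = 2.01

Secant formula: x_{n+1} = x_n - f(x_n)(x_n - x_{n-1})/(f(x_n) - f(x_{n-1}))

Iteration 1:
  f(1.190000) = -1.583900
  f(2.010000) = 1.040100
  x_2 = 2.010000 - 1.040100×(2.010000 - 1.190000)/(1.040100 - (-1.583900))
       = 1.684969
Iteration 2:
  f(2.010000) = 1.040100
  f(1.684969) = -0.160880
  x_3 = 1.684969 - (-0.160880)×(1.684969 - 2.010000)/(-0.160880 - 1.040100)
       = 1.728509
Iteration 3:
  f(1.684969) = -0.160880
  f(1.728509) = -0.012256
  x_4 = 1.728509 - (-0.012256)×(1.728509 - 1.684969)/(-0.012256 - (-0.160880))
       = 1.732100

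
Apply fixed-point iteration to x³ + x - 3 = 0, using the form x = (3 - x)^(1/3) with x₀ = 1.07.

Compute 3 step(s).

Equation: x³ + x - 3 = 0
Fixed-point form: x = (3 - x)^(1/3)
x₀ = 1.07

x_1 = g(1.070000) = 1.245047
x_2 = g(1.245047) = 1.206207
x_3 = g(1.206207) = 1.215041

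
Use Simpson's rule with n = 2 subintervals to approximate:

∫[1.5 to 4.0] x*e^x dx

f(x) = x*e^x
a = 1.5, b = 4.0, n = 2
h = (b - a)/n = 1.250000

Simpson's rule: (h/3)[f(x₀) + 4f(x₁) + 2f(x₂) + ... + f(xₙ)]

x_0 = 1.5000, f(x_0) = 6.722534, coefficient = 1
x_1 = 2.7500, f(x_1) = 43.017238, coefficient = 4
x_2 = 4.0000, f(x_2) = 218.392600, coefficient = 1

I ≈ (1.250000/3) × 397.184084 = 165.493369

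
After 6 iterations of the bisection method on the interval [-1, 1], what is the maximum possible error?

Bisection error bound: |error| ≤ (b-a)/2^n
|error| ≤ (1 - (-1))/2^6 = 2/2^6
|error| ≤ 0.0312500000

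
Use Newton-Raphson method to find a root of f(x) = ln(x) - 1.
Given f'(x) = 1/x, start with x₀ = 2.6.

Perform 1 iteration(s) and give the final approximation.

f(x) = ln(x) - 1
f'(x) = 1/x
x₀ = 2.6

Newton-Raphson formula: x_{n+1} = x_n - f(x_n)/f'(x_n)

Iteration 1:
  f(2.600000) = -0.044489
  f'(2.600000) = 0.384615
  x_1 = 2.600000 - (-0.044489)/0.384615 = 2.715670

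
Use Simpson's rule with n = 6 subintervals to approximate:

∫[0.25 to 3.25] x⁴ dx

f(x) = x⁴
a = 0.25, b = 3.25, n = 6
h = (b - a)/n = 0.500000

Simpson's rule: (h/3)[f(x₀) + 4f(x₁) + 2f(x₂) + ... + f(xₙ)]

x_0 = 0.2500, f(x_0) = 0.003906, coefficient = 1
x_1 = 0.7500, f(x_1) = 0.316406, coefficient = 4
x_2 = 1.2500, f(x_2) = 2.441406, coefficient = 2
x_3 = 1.7500, f(x_3) = 9.378906, coefficient = 4
x_4 = 2.2500, f(x_4) = 25.628906, coefficient = 2
x_5 = 2.7500, f(x_5) = 57.191406, coefficient = 4
x_6 = 3.2500, f(x_6) = 111.566406, coefficient = 1

I ≈ (0.500000/3) × 435.257812 = 72.542969
Exact value: 72.517969
Error: 0.025000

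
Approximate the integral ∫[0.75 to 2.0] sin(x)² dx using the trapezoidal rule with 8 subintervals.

f(x) = sin(x)²
a = 0.75, b = 2.0, n = 8
h = (b - a)/n = 0.156250

Trapezoidal rule: (h/2)[f(x₀) + 2f(x₁) + 2f(x₂) + ... + f(xₙ)]

x_0 = 0.7500, f(x_0) = 0.464631, coefficient = 1
x_1 = 0.9062, f(x_1) = 0.619679, coefficient = 2
x_2 = 1.0625, f(x_2) = 0.763133, coefficient = 2
x_3 = 1.2188, f(x_3) = 0.881100, coefficient = 2
x_4 = 1.3750, f(x_4) = 0.962151, coefficient = 2
x_5 = 1.5312, f(x_5) = 0.998437, coefficient = 2
x_6 = 1.6875, f(x_6) = 0.986442, coefficient = 2
x_7 = 1.8438, f(x_7) = 0.927328, coefficient = 2
x_8 = 2.0000, f(x_8) = 0.826822, coefficient = 1

I ≈ (0.156250/2) × 13.567993 = 1.059999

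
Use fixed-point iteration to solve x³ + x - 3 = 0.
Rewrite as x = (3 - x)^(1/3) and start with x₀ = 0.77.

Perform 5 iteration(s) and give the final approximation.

Equation: x³ + x - 3 = 0
Fixed-point form: x = (3 - x)^(1/3)
x₀ = 0.77

x_1 = g(0.770000) = 1.306477
x_2 = g(1.306477) = 1.191966
x_3 = g(1.191966) = 1.218248
x_4 = g(1.218248) = 1.212316
x_5 = g(1.212316) = 1.213660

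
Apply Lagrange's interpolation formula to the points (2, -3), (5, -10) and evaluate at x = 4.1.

Lagrange interpolation formula:
P(x) = Σ yᵢ × Lᵢ(x)
where Lᵢ(x) = Π_{j≠i} (x - xⱼ)/(xᵢ - xⱼ)

L_0(4.1) = (4.1 - 5)/(2 - 5) = 0.300000
L_1(4.1) = (4.1 - 2)/(5 - 2) = 0.700000

P(4.1) = (-3)×L_0(4.1) + (-10)×L_1(4.1)
P(4.1) = -7.900000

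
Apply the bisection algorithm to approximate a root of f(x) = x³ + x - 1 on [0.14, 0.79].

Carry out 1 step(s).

f(x) = x³ + x - 1
Initial interval: [0.14, 0.79]

Iteration 1:
  c_1 = (0.140000 + 0.790000)/2 = 0.465000
  f(c_1) = f(0.465000) = -0.434455
  f(a) × f(c) ≥ 0, new interval: [0.465000, 0.790000]

After 1 iteration(s), the approximation is c_1 = 0.465000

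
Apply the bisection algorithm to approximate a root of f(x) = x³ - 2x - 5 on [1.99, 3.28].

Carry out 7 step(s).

f(x) = x³ - 2x - 5
Initial interval: [1.99, 3.28]

Iteration 1:
  c_1 = (1.990000 + 3.280000)/2 = 2.635000
  f(c_1) = f(2.635000) = 8.025398
  f(a) × f(c) < 0, new interval: [1.990000, 2.635000]
Iteration 2:
  c_2 = (1.990000 + 2.635000)/2 = 2.312500
  f(c_2) = f(2.312500) = 2.741455
  f(a) × f(c) < 0, new interval: [1.990000, 2.312500]
Iteration 3:
  c_3 = (1.990000 + 2.312500)/2 = 2.151250
  f(c_3) = f(2.151250) = 0.653219
  f(a) × f(c) < 0, new interval: [1.990000, 2.151250]
Iteration 4:
  c_4 = (1.990000 + 2.151250)/2 = 2.070625
  f(c_4) = f(2.070625) = -0.263470
  f(a) × f(c) ≥ 0, new interval: [2.070625, 2.151250]
Iteration 5:
  c_5 = (2.070625 + 2.151250)/2 = 2.110938
  f(c_5) = f(2.110938) = 0.184583
  f(a) × f(c) < 0, new interval: [2.070625, 2.110938]
Iteration 6:
  c_6 = (2.070625 + 2.110938)/2 = 2.090781
  f(c_6) = f(2.090781) = -0.041992
  f(a) × f(c) ≥ 0, new interval: [2.090781, 2.110938]
Iteration 7:
  c_7 = (2.090781 + 2.110938)/2 = 2.100859
  f(c_7) = f(2.100859) = 0.070655
  f(a) × f(c) < 0, new interval: [2.090781, 2.100859]

After 7 iteration(s), the approximation is c_7 = 2.100859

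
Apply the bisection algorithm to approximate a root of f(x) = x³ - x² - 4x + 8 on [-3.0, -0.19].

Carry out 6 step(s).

f(x) = x³ - x² - 4x + 8
Initial interval: [-3.0, -0.19]

Iteration 1:
  c_1 = (-3.000000 + (-0.190000))/2 = -1.595000
  f(c_1) = f(-1.595000) = 7.778255
  f(a) × f(c) < 0, new interval: [-3.000000, -1.595000]
Iteration 2:
  c_2 = (-3.000000 + (-1.595000))/2 = -2.297500
  f(c_2) = f(-2.297500) = -0.215874
  f(a) × f(c) ≥ 0, new interval: [-2.297500, -1.595000]
Iteration 3:
  c_3 = (-2.297500 + (-1.595000))/2 = -1.946250
  f(c_3) = f(-1.946250) = 4.624932
  f(a) × f(c) < 0, new interval: [-2.297500, -1.946250]
Iteration 4:
  c_4 = (-2.297500 + (-1.946250))/2 = -2.121875
  f(c_4) = f(-2.121875) = 2.431715
  f(a) × f(c) < 0, new interval: [-2.297500, -2.121875]
Iteration 5:
  c_5 = (-2.297500 + (-2.121875))/2 = -2.209688
  f(c_5) = f(-2.209688) = 1.166748
  f(a) × f(c) < 0, new interval: [-2.297500, -2.209688]
Iteration 6:
  c_6 = (-2.297500 + (-2.209688))/2 = -2.253594
  f(c_6) = f(-2.253594) = 0.490398
  f(a) × f(c) < 0, new interval: [-2.297500, -2.253594]

After 6 iteration(s), the approximation is c_6 = -2.253594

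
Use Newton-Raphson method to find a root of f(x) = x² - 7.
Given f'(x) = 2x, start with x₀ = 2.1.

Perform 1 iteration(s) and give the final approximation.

f(x) = x² - 7
f'(x) = 2x
x₀ = 2.1

Newton-Raphson formula: x_{n+1} = x_n - f(x_n)/f'(x_n)

Iteration 1:
  f(2.100000) = -2.590000
  f'(2.100000) = 4.200000
  x_1 = 2.100000 - (-2.590000)/4.200000 = 2.716667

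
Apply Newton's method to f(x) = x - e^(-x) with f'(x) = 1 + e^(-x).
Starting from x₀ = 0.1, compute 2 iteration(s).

f(x) = x - e^(-x)
f'(x) = 1 + e^(-x)
x₀ = 0.1

Newton-Raphson formula: x_{n+1} = x_n - f(x_n)/f'(x_n)

Iteration 1:
  f(0.100000) = -0.804837
  f'(0.100000) = 1.904837
  x_1 = 0.100000 - (-0.804837)/1.904837 = 0.522523
Iteration 2:
  f(0.522523) = -0.070500
  f'(0.522523) = 1.593023
  x_2 = 0.522523 - (-0.070500)/1.593023 = 0.566778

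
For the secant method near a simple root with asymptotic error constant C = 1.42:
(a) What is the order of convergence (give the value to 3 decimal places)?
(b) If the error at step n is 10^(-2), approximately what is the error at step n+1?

(a) Secant method has superlinear convergence with order φ = (1+√5)/2 ≈ 1.618.
    This means |e_{n+1}| ≈ C|e_n|^1.618.

(b) With |e_n| = 10^(-2) and C = 1.42:
    |e_{n+1}| ≈ 1.42 × (10^(-2))^1.618 = 1.42 × 10^(-3.24)

(a) ≈ 1.618 (golden ratio); (b) |e_{n+1}| ≈ 8.246e-04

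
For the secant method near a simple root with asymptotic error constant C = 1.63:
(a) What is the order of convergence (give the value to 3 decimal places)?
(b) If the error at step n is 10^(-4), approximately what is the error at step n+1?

(a) Secant method has superlinear convergence with order φ = (1+√5)/2 ≈ 1.618.
    This means |e_{n+1}| ≈ C|e_n|^1.618.

(b) With |e_n| = 10^(-4) and C = 1.63:
    |e_{n+1}| ≈ 1.63 × (10^(-4))^1.618 = 1.63 × 10^(-6.47)

(a) ≈ 1.618 (golden ratio); (b) |e_{n+1}| ≈ 5.496e-07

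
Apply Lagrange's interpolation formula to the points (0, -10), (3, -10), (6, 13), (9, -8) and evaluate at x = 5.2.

Lagrange interpolation formula:
P(x) = Σ yᵢ × Lᵢ(x)
where Lᵢ(x) = Π_{j≠i} (x - xⱼ)/(xᵢ - xⱼ)

L_0(5.2) = (5.2 - 3)/(0 - 3) × (5.2 - 6)/(0 - 6) × (5.2 - 9)/(0 - 9) = -0.041284
L_1(5.2) = (5.2 - 0)/(3 - 0) × (5.2 - 6)/(3 - 6) × (5.2 - 9)/(3 - 9) = 0.292741
L_2(5.2) = (5.2 - 0)/(6 - 0) × (5.2 - 3)/(6 - 3) × (5.2 - 9)/(6 - 9) = 0.805037
L_3(5.2) = (5.2 - 0)/(9 - 0) × (5.2 - 3)/(9 - 3) × (5.2 - 6)/(9 - 6) = -0.056494

P(5.2) = (-10)×L_0(5.2) + (-10)×L_1(5.2) + 13×L_2(5.2) + (-8)×L_3(5.2)
P(5.2) = 8.402864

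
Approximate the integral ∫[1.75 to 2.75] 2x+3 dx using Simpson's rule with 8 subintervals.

f(x) = 2x+3
a = 1.75, b = 2.75, n = 8
h = (b - a)/n = 0.125000

Simpson's rule: (h/3)[f(x₀) + 4f(x₁) + 2f(x₂) + ... + f(xₙ)]

x_0 = 1.7500, f(x_0) = 6.500000, coefficient = 1
x_1 = 1.8750, f(x_1) = 6.750000, coefficient = 4
x_2 = 2.0000, f(x_2) = 7.000000, coefficient = 2
x_3 = 2.1250, f(x_3) = 7.250000, coefficient = 4
x_4 = 2.2500, f(x_4) = 7.500000, coefficient = 2
x_5 = 2.3750, f(x_5) = 7.750000, coefficient = 4
x_6 = 2.5000, f(x_6) = 8.000000, coefficient = 2
x_7 = 2.6250, f(x_7) = 8.250000, coefficient = 4
x_8 = 2.7500, f(x_8) = 8.500000, coefficient = 1

I ≈ (0.125000/3) × 180.000000 = 7.500000
Exact value: 7.500000
Error: 0.000000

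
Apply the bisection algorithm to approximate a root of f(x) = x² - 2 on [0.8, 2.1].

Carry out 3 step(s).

f(x) = x² - 2
Initial interval: [0.8, 2.1]

Iteration 1:
  c_1 = (0.800000 + 2.100000)/2 = 1.450000
  f(c_1) = f(1.450000) = 0.102500
  f(a) × f(c) < 0, new interval: [0.800000, 1.450000]
Iteration 2:
  c_2 = (0.800000 + 1.450000)/2 = 1.125000
  f(c_2) = f(1.125000) = -0.734375
  f(a) × f(c) ≥ 0, new interval: [1.125000, 1.450000]
Iteration 3:
  c_3 = (1.125000 + 1.450000)/2 = 1.287500
  f(c_3) = f(1.287500) = -0.342344
  f(a) × f(c) ≥ 0, new interval: [1.287500, 1.450000]

After 3 iteration(s), the approximation is c_3 = 1.287500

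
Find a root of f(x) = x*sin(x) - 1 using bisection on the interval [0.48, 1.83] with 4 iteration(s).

f(x) = x*sin(x) - 1
Initial interval: [0.48, 1.83]

Iteration 1:
  c_1 = (0.480000 + 1.830000)/2 = 1.155000
  f(c_1) = f(1.155000) = 0.056588
  f(a) × f(c) < 0, new interval: [0.480000, 1.155000]
Iteration 2:
  c_2 = (0.480000 + 1.155000)/2 = 0.817500
  f(c_2) = f(0.817500) = -0.403684
  f(a) × f(c) ≥ 0, new interval: [0.817500, 1.155000]
Iteration 3:
  c_3 = (0.817500 + 1.155000)/2 = 0.986250
  f(c_3) = f(0.986250) = -0.177504
  f(a) × f(c) ≥ 0, new interval: [0.986250, 1.155000]
Iteration 4:
  c_4 = (0.986250 + 1.155000)/2 = 1.070625
  f(c_4) = f(1.070625) = -0.060526
  f(a) × f(c) ≥ 0, new interval: [1.070625, 1.155000]

After 4 iteration(s), the approximation is c_4 = 1.070625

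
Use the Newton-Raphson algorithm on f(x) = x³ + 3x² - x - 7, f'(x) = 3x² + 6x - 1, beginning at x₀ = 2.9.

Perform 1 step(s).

f(x) = x³ + 3x² - x - 7
f'(x) = 3x² + 6x - 1
x₀ = 2.9

Newton-Raphson formula: x_{n+1} = x_n - f(x_n)/f'(x_n)

Iteration 1:
  f(2.900000) = 39.719000
  f'(2.900000) = 41.630000
  x_1 = 2.900000 - 39.719000/41.630000 = 1.945904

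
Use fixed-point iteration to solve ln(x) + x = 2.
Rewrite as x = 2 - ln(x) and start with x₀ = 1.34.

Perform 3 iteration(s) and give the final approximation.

Equation: ln(x) + x = 2
Fixed-point form: x = 2 - ln(x)
x₀ = 1.34

x_1 = g(1.340000) = 1.707330
x_2 = g(1.707330) = 1.465069
x_3 = g(1.465069) = 1.618098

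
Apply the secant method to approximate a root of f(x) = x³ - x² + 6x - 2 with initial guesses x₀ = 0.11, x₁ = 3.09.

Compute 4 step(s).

f(x) = x³ - x² + 6x - 2
x₀ = 0.11, x₁ = 3.09

Secant formula: x_{n+1} = x_n - f(x_n)(x_n - x_{n-1})/(f(x_n) - f(x_{n-1}))

Iteration 1:
  f(0.110000) = -1.350769
  f(3.090000) = 36.495529
  x_2 = 3.090000 - 36.495529×(3.090000 - 0.110000)/(36.495529 - (-1.350769))
       = 0.216359
Iteration 2:
  f(3.090000) = 36.495529
  f(0.216359) = -0.738530
  x_3 = 0.216359 - (-0.738530)×(0.216359 - 3.090000)/(-0.738530 - 36.495529)
       = 0.273357
Iteration 3:
  f(0.216359) = -0.738530
  f(0.273357) = -0.414156
  x_4 = 0.273357 - (-0.414156)×(0.273357 - 0.216359)/(-0.414156 - (-0.738530))
       = 0.346131
Iteration 4:
  f(0.273357) = -0.414156
  f(0.346131) = -0.001550
  x_5 = 0.346131 - (-0.001550)×(0.346131 - 0.273357)/(-0.001550 - (-0.414156))
       = 0.346405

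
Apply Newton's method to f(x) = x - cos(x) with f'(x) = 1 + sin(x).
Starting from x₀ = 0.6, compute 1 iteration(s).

f(x) = x - cos(x)
f'(x) = 1 + sin(x)
x₀ = 0.6

Newton-Raphson formula: x_{n+1} = x_n - f(x_n)/f'(x_n)

Iteration 1:
  f(0.600000) = -0.225336
  f'(0.600000) = 1.564642
  x_1 = 0.600000 - (-0.225336)/1.564642 = 0.744017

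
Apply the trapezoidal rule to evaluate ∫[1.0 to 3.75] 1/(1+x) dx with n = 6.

f(x) = 1/(1+x)
a = 1.0, b = 3.75, n = 6
h = (b - a)/n = 0.458333

Trapezoidal rule: (h/2)[f(x₀) + 2f(x₁) + 2f(x₂) + ... + f(xₙ)]

x_0 = 1.0000, f(x_0) = 0.500000, coefficient = 1
x_1 = 1.4583, f(x_1) = 0.406780, coefficient = 2
x_2 = 1.9167, f(x_2) = 0.342857, coefficient = 2
x_3 = 2.3750, f(x_3) = 0.296296, coefficient = 2
x_4 = 2.8333, f(x_4) = 0.260870, coefficient = 2
x_5 = 3.2917, f(x_5) = 0.233010, coefficient = 2
x_6 = 3.7500, f(x_6) = 0.210526, coefficient = 1

I ≈ (0.458333/2) × 3.790151 = 0.868576
Exact value: 0.864997
Error: 0.003579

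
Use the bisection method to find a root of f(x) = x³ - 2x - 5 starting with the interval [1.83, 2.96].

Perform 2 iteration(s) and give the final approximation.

f(x) = x³ - 2x - 5
Initial interval: [1.83, 2.96]

Iteration 1:
  c_1 = (1.830000 + 2.960000)/2 = 2.395000
  f(c_1) = f(2.395000) = 3.947780
  f(a) × f(c) < 0, new interval: [1.830000, 2.395000]
Iteration 2:
  c_2 = (1.830000 + 2.395000)/2 = 2.112500
  f(c_2) = f(2.112500) = 0.202361
  f(a) × f(c) < 0, new interval: [1.830000, 2.112500]

After 2 iteration(s), the approximation is c_2 = 2.112500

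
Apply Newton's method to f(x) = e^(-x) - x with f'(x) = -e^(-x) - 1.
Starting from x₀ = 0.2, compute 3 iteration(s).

f(x) = e^(-x) - x
f'(x) = -e^(-x) - 1
x₀ = 0.2

Newton-Raphson formula: x_{n+1} = x_n - f(x_n)/f'(x_n)

Iteration 1:
  f(0.200000) = 0.618731
  f'(0.200000) = -1.818731
  x_1 = 0.200000 - 0.618731/(-1.818731) = 0.540199
Iteration 2:
  f(0.540199) = 0.042433
  f'(0.540199) = -1.582632
  x_2 = 0.540199 - 0.042433/(-1.582632) = 0.567011
Iteration 3:
  f(0.567011) = 0.000208
  f'(0.567011) = -1.567218
  x_3 = 0.567011 - 0.000208/(-1.567218) = 0.567143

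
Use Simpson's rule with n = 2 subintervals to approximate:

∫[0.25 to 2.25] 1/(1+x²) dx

f(x) = 1/(1+x²)
a = 0.25, b = 2.25, n = 2
h = (b - a)/n = 1.000000

Simpson's rule: (h/3)[f(x₀) + 4f(x₁) + 2f(x₂) + ... + f(xₙ)]

x_0 = 0.2500, f(x_0) = 0.941176, coefficient = 1
x_1 = 1.2500, f(x_1) = 0.390244, coefficient = 4
x_2 = 2.2500, f(x_2) = 0.164948, coefficient = 1

I ≈ (1.000000/3) × 2.667101 = 0.889034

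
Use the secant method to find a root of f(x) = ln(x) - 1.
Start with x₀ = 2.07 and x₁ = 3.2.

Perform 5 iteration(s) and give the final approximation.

f(x) = ln(x) - 1
x₀ = 2.07, x₁ = 3.2

Secant formula: x_{n+1} = x_n - f(x_n)(x_n - x_{n-1})/(f(x_n) - f(x_{n-1}))

Iteration 1:
  f(2.070000) = -0.272451
  f(3.200000) = 0.163151
  x_2 = 3.200000 - 0.163151×(3.200000 - 2.070000)/(0.163151 - (-0.272451))
       = 2.776769
Iteration 2:
  f(3.200000) = 0.163151
  f(2.776769) = 0.021288
  x_3 = 2.776769 - 0.021288×(2.776769 - 3.200000)/(0.021288 - 0.163151)
       = 2.713259
Iteration 3:
  f(2.776769) = 0.021288
  f(2.713259) = -0.001850
  x_4 = 2.713259 - (-0.001850)×(2.713259 - 2.776769)/(-0.001850 - 0.021288)
       = 2.718336
Iteration 4:
  f(2.713259) = -0.001850
  f(2.718336) = 0.000020
  x_5 = 2.718336 - 0.000020×(2.718336 - 2.713259)/(0.000020 - (-0.001850))
       = 2.718282
Iteration 5:
  f(2.718336) = 0.000020
  f(2.718282) = 0.000000
  x_6 = 2.718282 - 0.000000×(2.718282 - 2.718336)/(0.000000 - 0.000020)
       = 2.718282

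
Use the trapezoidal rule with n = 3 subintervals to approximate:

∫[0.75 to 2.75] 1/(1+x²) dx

f(x) = 1/(1+x²)
a = 0.75, b = 2.75, n = 3
h = (b - a)/n = 0.666667

Trapezoidal rule: (h/2)[f(x₀) + 2f(x₁) + 2f(x₂) + ... + f(xₙ)]

x_0 = 0.7500, f(x_0) = 0.640000, coefficient = 1
x_1 = 1.4167, f(x_1) = 0.332564, coefficient = 2
x_2 = 2.0833, f(x_2) = 0.187256, coefficient = 2
x_3 = 2.7500, f(x_3) = 0.116788, coefficient = 1

I ≈ (0.666667/2) × 1.796428 = 0.598809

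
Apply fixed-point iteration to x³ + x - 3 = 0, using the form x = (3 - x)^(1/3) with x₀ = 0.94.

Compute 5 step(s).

Equation: x³ + x - 3 = 0
Fixed-point form: x = (3 - x)^(1/3)
x₀ = 0.94

x_1 = g(0.940000) = 1.272396
x_2 = g(1.272396) = 1.199908
x_3 = g(1.199908) = 1.216461
x_4 = g(1.216461) = 1.212721
x_5 = g(1.212721) = 1.213568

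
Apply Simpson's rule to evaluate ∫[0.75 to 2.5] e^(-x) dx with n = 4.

f(x) = e^(-x)
a = 0.75, b = 2.5, n = 4
h = (b - a)/n = 0.437500

Simpson's rule: (h/3)[f(x₀) + 4f(x₁) + 2f(x₂) + ... + f(xₙ)]

x_0 = 0.7500, f(x_0) = 0.472367, coefficient = 1
x_1 = 1.1875, f(x_1) = 0.304983, coefficient = 4
x_2 = 1.6250, f(x_2) = 0.196912, coefficient = 2
x_3 = 2.0625, f(x_3) = 0.127136, coefficient = 4
x_4 = 2.5000, f(x_4) = 0.082085, coefficient = 1

I ≈ (0.437500/3) × 2.676749 = 0.390359
Exact value: 0.390282
Error: 0.000078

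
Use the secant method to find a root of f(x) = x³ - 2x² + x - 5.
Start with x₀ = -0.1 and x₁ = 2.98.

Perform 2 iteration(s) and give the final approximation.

f(x) = x³ - 2x² + x - 5
x₀ = -0.1, x₁ = 2.98

Secant formula: x_{n+1} = x_n - f(x_n)(x_n - x_{n-1})/(f(x_n) - f(x_{n-1}))

Iteration 1:
  f(-0.100000) = -5.121000
  f(2.980000) = 6.682792
  x_2 = 2.980000 - 6.682792×(2.980000 - (-0.100000))/(6.682792 - (-5.121000))
       = 1.236238
Iteration 2:
  f(2.980000) = 6.682792
  f(1.236238) = -4.931007
  x_3 = 1.236238 - (-4.931007)×(1.236238 - 2.980000)/(-4.931007 - 6.682792)
       = 1.976608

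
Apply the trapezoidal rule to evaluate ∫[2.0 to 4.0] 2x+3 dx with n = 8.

f(x) = 2x+3
a = 2.0, b = 4.0, n = 8
h = (b - a)/n = 0.250000

Trapezoidal rule: (h/2)[f(x₀) + 2f(x₁) + 2f(x₂) + ... + f(xₙ)]

x_0 = 2.0000, f(x_0) = 7.000000, coefficient = 1
x_1 = 2.2500, f(x_1) = 7.500000, coefficient = 2
x_2 = 2.5000, f(x_2) = 8.000000, coefficient = 2
x_3 = 2.7500, f(x_3) = 8.500000, coefficient = 2
x_4 = 3.0000, f(x_4) = 9.000000, coefficient = 2
x_5 = 3.2500, f(x_5) = 9.500000, coefficient = 2
x_6 = 3.5000, f(x_6) = 10.000000, coefficient = 2
x_7 = 3.7500, f(x_7) = 10.500000, coefficient = 2
x_8 = 4.0000, f(x_8) = 11.000000, coefficient = 1

I ≈ (0.250000/2) × 144.000000 = 18.000000
Exact value: 18.000000
Error: 0.000000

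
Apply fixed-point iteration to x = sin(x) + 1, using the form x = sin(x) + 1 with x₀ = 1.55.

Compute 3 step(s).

Equation: x = sin(x) + 1
Fixed-point form: x = sin(x) + 1
x₀ = 1.55

x_1 = g(1.550000) = 1.999784
x_2 = g(1.999784) = 1.909387
x_3 = g(1.909387) = 1.943224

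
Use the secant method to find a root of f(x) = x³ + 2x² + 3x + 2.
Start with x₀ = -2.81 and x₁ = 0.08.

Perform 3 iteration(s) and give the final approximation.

f(x) = x³ + 2x² + 3x + 2
x₀ = -2.81, x₁ = 0.08

Secant formula: x_{n+1} = x_n - f(x_n)(x_n - x_{n-1})/(f(x_n) - f(x_{n-1}))

Iteration 1:
  f(-2.810000) = -12.825841
  f(0.080000) = 2.253312
  x_2 = 0.080000 - 2.253312×(0.080000 - (-2.810000))/(2.253312 - (-12.825841))
       = -0.351859
Iteration 2:
  f(0.080000) = 2.253312
  f(-0.351859) = 1.148470
  x_3 = -0.351859 - 1.148470×(-0.351859 - 0.080000)/(1.148470 - 2.253312)
       = -0.800772
Iteration 3:
  f(-0.351859) = 1.148470
  f(-0.800772) = 0.366672
  x_4 = -0.800772 - 0.366672×(-0.800772 - (-0.351859))/(0.366672 - 1.148470)
       = -1.011317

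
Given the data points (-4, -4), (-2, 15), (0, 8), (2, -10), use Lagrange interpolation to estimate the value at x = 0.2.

Lagrange interpolation formula:
P(x) = Σ yᵢ × Lᵢ(x)
where Lᵢ(x) = Π_{j≠i} (x - xⱼ)/(xᵢ - xⱼ)

L_0(0.2) = (0.2 - (-2))/(-4 - (-2)) × (0.2 - 0)/(-4 - 0) × (0.2 - 2)/(-4 - 2) = 0.016500
L_1(0.2) = (0.2 - (-4))/(-2 - (-4)) × (0.2 - 0)/(-2 - 0) × (0.2 - 2)/(-2 - 2) = -0.094500
L_2(0.2) = (0.2 - (-4))/(0 - (-4)) × (0.2 - (-2))/(0 - (-2)) × (0.2 - 2)/(0 - 2) = 1.039500
L_3(0.2) = (0.2 - (-4))/(2 - (-4)) × (0.2 - (-2))/(2 - (-2)) × (0.2 - 0)/(2 - 0) = 0.038500

P(0.2) = (-4)×L_0(0.2) + 15×L_1(0.2) + 8×L_2(0.2) + (-10)×L_3(0.2)
P(0.2) = 6.447500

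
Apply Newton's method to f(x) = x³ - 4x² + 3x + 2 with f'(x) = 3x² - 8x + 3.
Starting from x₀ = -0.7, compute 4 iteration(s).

f(x) = x³ - 4x² + 3x + 2
f'(x) = 3x² - 8x + 3
x₀ = -0.7

Newton-Raphson formula: x_{n+1} = x_n - f(x_n)/f'(x_n)

Iteration 1:
  f(-0.700000) = -2.403000
  f'(-0.700000) = 10.070000
  x_1 = -0.700000 - (-2.403000)/10.070000 = -0.461370
Iteration 2:
  f(-0.461370) = -0.333770
  f'(-0.461370) = 7.329551
  x_2 = -0.461370 - (-0.333770)/7.329551 = -0.415833
Iteration 3:
  f(-0.415833) = -0.011070
  f'(-0.415833) = 6.845413
  x_3 = -0.415833 - (-0.011070)/6.845413 = -0.414216
Iteration 4:
  f(-0.414216) = -0.000014
  f'(-0.414216) = 6.828448
  x_4 = -0.414216 - (-0.000014)/6.828448 = -0.414214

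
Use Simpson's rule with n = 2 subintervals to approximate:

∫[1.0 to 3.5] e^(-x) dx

f(x) = e^(-x)
a = 1.0, b = 3.5, n = 2
h = (b - a)/n = 1.250000

Simpson's rule: (h/3)[f(x₀) + 4f(x₁) + 2f(x₂) + ... + f(xₙ)]

x_0 = 1.0000, f(x_0) = 0.367879, coefficient = 1
x_1 = 2.2500, f(x_1) = 0.105399, coefficient = 4
x_2 = 3.5000, f(x_2) = 0.030197, coefficient = 1

I ≈ (1.250000/3) × 0.819674 = 0.341531
Exact value: 0.337682
Error: 0.003849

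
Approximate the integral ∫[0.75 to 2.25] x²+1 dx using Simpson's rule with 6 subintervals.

f(x) = x²+1
a = 0.75, b = 2.25, n = 6
h = (b - a)/n = 0.250000

Simpson's rule: (h/3)[f(x₀) + 4f(x₁) + 2f(x₂) + ... + f(xₙ)]

x_0 = 0.7500, f(x_0) = 1.562500, coefficient = 1
x_1 = 1.0000, f(x_1) = 2.000000, coefficient = 4
x_2 = 1.2500, f(x_2) = 2.562500, coefficient = 2
x_3 = 1.5000, f(x_3) = 3.250000, coefficient = 4
x_4 = 1.7500, f(x_4) = 4.062500, coefficient = 2
x_5 = 2.0000, f(x_5) = 5.000000, coefficient = 4
x_6 = 2.2500, f(x_6) = 6.062500, coefficient = 1

I ≈ (0.250000/3) × 61.875000 = 5.156250
Exact value: 5.156250
Error: 0.000000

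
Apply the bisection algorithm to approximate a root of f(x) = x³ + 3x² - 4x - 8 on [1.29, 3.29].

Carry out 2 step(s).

f(x) = x³ + 3x² - 4x - 8
Initial interval: [1.29, 3.29]

Iteration 1:
  c_1 = (1.290000 + 3.290000)/2 = 2.290000
  f(c_1) = f(2.290000) = 10.581289
  f(a) × f(c) < 0, new interval: [1.290000, 2.290000]
Iteration 2:
  c_2 = (1.290000 + 2.290000)/2 = 1.790000
  f(c_2) = f(1.790000) = 0.187639
  f(a) × f(c) < 0, new interval: [1.290000, 1.790000]

After 2 iteration(s), the approximation is c_2 = 1.790000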